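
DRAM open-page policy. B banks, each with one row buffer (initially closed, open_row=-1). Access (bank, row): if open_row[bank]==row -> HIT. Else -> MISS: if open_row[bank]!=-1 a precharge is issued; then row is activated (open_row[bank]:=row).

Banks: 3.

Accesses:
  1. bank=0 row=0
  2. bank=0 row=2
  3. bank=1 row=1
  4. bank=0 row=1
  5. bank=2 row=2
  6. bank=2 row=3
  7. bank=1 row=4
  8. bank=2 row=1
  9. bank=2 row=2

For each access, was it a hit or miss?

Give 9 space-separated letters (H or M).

Answer: M M M M M M M M M

Derivation:
Acc 1: bank0 row0 -> MISS (open row0); precharges=0
Acc 2: bank0 row2 -> MISS (open row2); precharges=1
Acc 3: bank1 row1 -> MISS (open row1); precharges=1
Acc 4: bank0 row1 -> MISS (open row1); precharges=2
Acc 5: bank2 row2 -> MISS (open row2); precharges=2
Acc 6: bank2 row3 -> MISS (open row3); precharges=3
Acc 7: bank1 row4 -> MISS (open row4); precharges=4
Acc 8: bank2 row1 -> MISS (open row1); precharges=5
Acc 9: bank2 row2 -> MISS (open row2); precharges=6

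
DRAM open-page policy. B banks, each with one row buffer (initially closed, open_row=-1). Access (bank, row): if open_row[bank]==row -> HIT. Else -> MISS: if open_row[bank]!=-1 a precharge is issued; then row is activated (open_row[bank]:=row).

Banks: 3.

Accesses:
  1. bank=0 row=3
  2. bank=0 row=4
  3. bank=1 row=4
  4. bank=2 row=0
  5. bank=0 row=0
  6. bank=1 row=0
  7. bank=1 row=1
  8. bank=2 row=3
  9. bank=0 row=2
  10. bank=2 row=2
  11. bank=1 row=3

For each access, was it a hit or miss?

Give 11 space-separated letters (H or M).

Answer: M M M M M M M M M M M

Derivation:
Acc 1: bank0 row3 -> MISS (open row3); precharges=0
Acc 2: bank0 row4 -> MISS (open row4); precharges=1
Acc 3: bank1 row4 -> MISS (open row4); precharges=1
Acc 4: bank2 row0 -> MISS (open row0); precharges=1
Acc 5: bank0 row0 -> MISS (open row0); precharges=2
Acc 6: bank1 row0 -> MISS (open row0); precharges=3
Acc 7: bank1 row1 -> MISS (open row1); precharges=4
Acc 8: bank2 row3 -> MISS (open row3); precharges=5
Acc 9: bank0 row2 -> MISS (open row2); precharges=6
Acc 10: bank2 row2 -> MISS (open row2); precharges=7
Acc 11: bank1 row3 -> MISS (open row3); precharges=8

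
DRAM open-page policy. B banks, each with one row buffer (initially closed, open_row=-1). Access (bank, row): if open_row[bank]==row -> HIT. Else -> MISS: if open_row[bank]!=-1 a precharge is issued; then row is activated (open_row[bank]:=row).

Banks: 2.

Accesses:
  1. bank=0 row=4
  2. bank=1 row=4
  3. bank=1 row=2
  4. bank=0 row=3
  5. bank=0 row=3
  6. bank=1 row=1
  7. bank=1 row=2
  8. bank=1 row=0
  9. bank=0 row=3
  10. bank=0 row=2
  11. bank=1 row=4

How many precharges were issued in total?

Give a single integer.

Answer: 7

Derivation:
Acc 1: bank0 row4 -> MISS (open row4); precharges=0
Acc 2: bank1 row4 -> MISS (open row4); precharges=0
Acc 3: bank1 row2 -> MISS (open row2); precharges=1
Acc 4: bank0 row3 -> MISS (open row3); precharges=2
Acc 5: bank0 row3 -> HIT
Acc 6: bank1 row1 -> MISS (open row1); precharges=3
Acc 7: bank1 row2 -> MISS (open row2); precharges=4
Acc 8: bank1 row0 -> MISS (open row0); precharges=5
Acc 9: bank0 row3 -> HIT
Acc 10: bank0 row2 -> MISS (open row2); precharges=6
Acc 11: bank1 row4 -> MISS (open row4); precharges=7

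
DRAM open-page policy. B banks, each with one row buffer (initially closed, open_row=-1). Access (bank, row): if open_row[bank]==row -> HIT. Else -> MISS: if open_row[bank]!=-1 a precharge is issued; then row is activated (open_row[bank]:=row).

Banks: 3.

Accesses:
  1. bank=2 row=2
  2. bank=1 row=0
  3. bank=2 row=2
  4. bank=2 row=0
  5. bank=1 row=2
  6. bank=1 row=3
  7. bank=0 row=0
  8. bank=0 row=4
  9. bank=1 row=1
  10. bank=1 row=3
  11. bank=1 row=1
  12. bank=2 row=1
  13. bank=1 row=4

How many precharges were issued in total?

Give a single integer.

Acc 1: bank2 row2 -> MISS (open row2); precharges=0
Acc 2: bank1 row0 -> MISS (open row0); precharges=0
Acc 3: bank2 row2 -> HIT
Acc 4: bank2 row0 -> MISS (open row0); precharges=1
Acc 5: bank1 row2 -> MISS (open row2); precharges=2
Acc 6: bank1 row3 -> MISS (open row3); precharges=3
Acc 7: bank0 row0 -> MISS (open row0); precharges=3
Acc 8: bank0 row4 -> MISS (open row4); precharges=4
Acc 9: bank1 row1 -> MISS (open row1); precharges=5
Acc 10: bank1 row3 -> MISS (open row3); precharges=6
Acc 11: bank1 row1 -> MISS (open row1); precharges=7
Acc 12: bank2 row1 -> MISS (open row1); precharges=8
Acc 13: bank1 row4 -> MISS (open row4); precharges=9

Answer: 9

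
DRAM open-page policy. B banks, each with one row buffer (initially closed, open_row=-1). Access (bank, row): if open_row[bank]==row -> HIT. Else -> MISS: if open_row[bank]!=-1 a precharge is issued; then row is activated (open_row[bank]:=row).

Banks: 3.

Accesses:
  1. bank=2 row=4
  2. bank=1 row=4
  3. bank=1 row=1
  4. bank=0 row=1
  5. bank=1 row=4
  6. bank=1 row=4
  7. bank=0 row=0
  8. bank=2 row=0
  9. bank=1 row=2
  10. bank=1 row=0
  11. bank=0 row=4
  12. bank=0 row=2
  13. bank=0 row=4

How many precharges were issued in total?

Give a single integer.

Answer: 9

Derivation:
Acc 1: bank2 row4 -> MISS (open row4); precharges=0
Acc 2: bank1 row4 -> MISS (open row4); precharges=0
Acc 3: bank1 row1 -> MISS (open row1); precharges=1
Acc 4: bank0 row1 -> MISS (open row1); precharges=1
Acc 5: bank1 row4 -> MISS (open row4); precharges=2
Acc 6: bank1 row4 -> HIT
Acc 7: bank0 row0 -> MISS (open row0); precharges=3
Acc 8: bank2 row0 -> MISS (open row0); precharges=4
Acc 9: bank1 row2 -> MISS (open row2); precharges=5
Acc 10: bank1 row0 -> MISS (open row0); precharges=6
Acc 11: bank0 row4 -> MISS (open row4); precharges=7
Acc 12: bank0 row2 -> MISS (open row2); precharges=8
Acc 13: bank0 row4 -> MISS (open row4); precharges=9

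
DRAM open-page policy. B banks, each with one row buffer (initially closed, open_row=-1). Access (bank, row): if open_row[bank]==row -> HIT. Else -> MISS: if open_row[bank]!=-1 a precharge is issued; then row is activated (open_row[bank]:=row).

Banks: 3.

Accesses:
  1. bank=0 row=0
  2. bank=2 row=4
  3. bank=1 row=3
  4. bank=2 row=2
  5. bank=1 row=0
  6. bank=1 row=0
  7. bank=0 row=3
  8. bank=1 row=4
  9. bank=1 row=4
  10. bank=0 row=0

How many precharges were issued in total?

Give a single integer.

Answer: 5

Derivation:
Acc 1: bank0 row0 -> MISS (open row0); precharges=0
Acc 2: bank2 row4 -> MISS (open row4); precharges=0
Acc 3: bank1 row3 -> MISS (open row3); precharges=0
Acc 4: bank2 row2 -> MISS (open row2); precharges=1
Acc 5: bank1 row0 -> MISS (open row0); precharges=2
Acc 6: bank1 row0 -> HIT
Acc 7: bank0 row3 -> MISS (open row3); precharges=3
Acc 8: bank1 row4 -> MISS (open row4); precharges=4
Acc 9: bank1 row4 -> HIT
Acc 10: bank0 row0 -> MISS (open row0); precharges=5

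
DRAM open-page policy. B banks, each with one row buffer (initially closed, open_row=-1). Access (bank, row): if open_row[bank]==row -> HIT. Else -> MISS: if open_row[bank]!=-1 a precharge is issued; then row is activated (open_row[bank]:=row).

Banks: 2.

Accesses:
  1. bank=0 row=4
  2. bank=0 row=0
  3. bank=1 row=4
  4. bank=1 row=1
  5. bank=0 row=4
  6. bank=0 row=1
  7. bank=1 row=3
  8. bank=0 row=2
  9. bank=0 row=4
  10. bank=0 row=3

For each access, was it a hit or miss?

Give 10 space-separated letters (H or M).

Acc 1: bank0 row4 -> MISS (open row4); precharges=0
Acc 2: bank0 row0 -> MISS (open row0); precharges=1
Acc 3: bank1 row4 -> MISS (open row4); precharges=1
Acc 4: bank1 row1 -> MISS (open row1); precharges=2
Acc 5: bank0 row4 -> MISS (open row4); precharges=3
Acc 6: bank0 row1 -> MISS (open row1); precharges=4
Acc 7: bank1 row3 -> MISS (open row3); precharges=5
Acc 8: bank0 row2 -> MISS (open row2); precharges=6
Acc 9: bank0 row4 -> MISS (open row4); precharges=7
Acc 10: bank0 row3 -> MISS (open row3); precharges=8

Answer: M M M M M M M M M M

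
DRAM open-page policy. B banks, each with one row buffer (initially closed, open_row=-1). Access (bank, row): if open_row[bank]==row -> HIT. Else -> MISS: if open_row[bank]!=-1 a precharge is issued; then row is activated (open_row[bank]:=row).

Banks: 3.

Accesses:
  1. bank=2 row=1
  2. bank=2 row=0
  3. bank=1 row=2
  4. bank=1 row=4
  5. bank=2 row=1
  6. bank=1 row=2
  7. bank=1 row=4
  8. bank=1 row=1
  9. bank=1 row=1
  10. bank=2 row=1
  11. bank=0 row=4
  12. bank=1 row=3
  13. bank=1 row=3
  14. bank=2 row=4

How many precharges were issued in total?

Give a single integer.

Acc 1: bank2 row1 -> MISS (open row1); precharges=0
Acc 2: bank2 row0 -> MISS (open row0); precharges=1
Acc 3: bank1 row2 -> MISS (open row2); precharges=1
Acc 4: bank1 row4 -> MISS (open row4); precharges=2
Acc 5: bank2 row1 -> MISS (open row1); precharges=3
Acc 6: bank1 row2 -> MISS (open row2); precharges=4
Acc 7: bank1 row4 -> MISS (open row4); precharges=5
Acc 8: bank1 row1 -> MISS (open row1); precharges=6
Acc 9: bank1 row1 -> HIT
Acc 10: bank2 row1 -> HIT
Acc 11: bank0 row4 -> MISS (open row4); precharges=6
Acc 12: bank1 row3 -> MISS (open row3); precharges=7
Acc 13: bank1 row3 -> HIT
Acc 14: bank2 row4 -> MISS (open row4); precharges=8

Answer: 8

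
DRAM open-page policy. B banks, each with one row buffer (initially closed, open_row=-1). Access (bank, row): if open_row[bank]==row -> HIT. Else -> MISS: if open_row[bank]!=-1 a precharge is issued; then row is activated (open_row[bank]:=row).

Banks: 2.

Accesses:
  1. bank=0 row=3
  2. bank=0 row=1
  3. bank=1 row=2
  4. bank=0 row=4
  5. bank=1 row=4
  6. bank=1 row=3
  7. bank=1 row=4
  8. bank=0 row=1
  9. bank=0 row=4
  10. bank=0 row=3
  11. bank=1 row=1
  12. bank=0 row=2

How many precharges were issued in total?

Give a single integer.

Answer: 10

Derivation:
Acc 1: bank0 row3 -> MISS (open row3); precharges=0
Acc 2: bank0 row1 -> MISS (open row1); precharges=1
Acc 3: bank1 row2 -> MISS (open row2); precharges=1
Acc 4: bank0 row4 -> MISS (open row4); precharges=2
Acc 5: bank1 row4 -> MISS (open row4); precharges=3
Acc 6: bank1 row3 -> MISS (open row3); precharges=4
Acc 7: bank1 row4 -> MISS (open row4); precharges=5
Acc 8: bank0 row1 -> MISS (open row1); precharges=6
Acc 9: bank0 row4 -> MISS (open row4); precharges=7
Acc 10: bank0 row3 -> MISS (open row3); precharges=8
Acc 11: bank1 row1 -> MISS (open row1); precharges=9
Acc 12: bank0 row2 -> MISS (open row2); precharges=10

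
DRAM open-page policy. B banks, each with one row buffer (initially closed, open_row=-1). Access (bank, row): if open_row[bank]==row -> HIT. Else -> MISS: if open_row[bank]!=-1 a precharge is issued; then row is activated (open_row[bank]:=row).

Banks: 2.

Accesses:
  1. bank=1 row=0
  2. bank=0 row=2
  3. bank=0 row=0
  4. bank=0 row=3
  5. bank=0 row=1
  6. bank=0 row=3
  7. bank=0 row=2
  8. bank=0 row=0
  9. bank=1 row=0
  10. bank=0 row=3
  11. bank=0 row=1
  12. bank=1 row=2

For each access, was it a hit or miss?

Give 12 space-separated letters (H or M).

Answer: M M M M M M M M H M M M

Derivation:
Acc 1: bank1 row0 -> MISS (open row0); precharges=0
Acc 2: bank0 row2 -> MISS (open row2); precharges=0
Acc 3: bank0 row0 -> MISS (open row0); precharges=1
Acc 4: bank0 row3 -> MISS (open row3); precharges=2
Acc 5: bank0 row1 -> MISS (open row1); precharges=3
Acc 6: bank0 row3 -> MISS (open row3); precharges=4
Acc 7: bank0 row2 -> MISS (open row2); precharges=5
Acc 8: bank0 row0 -> MISS (open row0); precharges=6
Acc 9: bank1 row0 -> HIT
Acc 10: bank0 row3 -> MISS (open row3); precharges=7
Acc 11: bank0 row1 -> MISS (open row1); precharges=8
Acc 12: bank1 row2 -> MISS (open row2); precharges=9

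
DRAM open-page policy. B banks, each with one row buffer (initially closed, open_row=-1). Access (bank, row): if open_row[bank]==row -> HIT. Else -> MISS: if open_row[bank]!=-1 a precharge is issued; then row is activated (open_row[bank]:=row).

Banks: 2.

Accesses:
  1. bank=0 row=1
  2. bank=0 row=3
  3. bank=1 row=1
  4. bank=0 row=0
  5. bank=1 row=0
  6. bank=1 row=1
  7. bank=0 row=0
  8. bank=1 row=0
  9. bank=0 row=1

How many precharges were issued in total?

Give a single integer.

Acc 1: bank0 row1 -> MISS (open row1); precharges=0
Acc 2: bank0 row3 -> MISS (open row3); precharges=1
Acc 3: bank1 row1 -> MISS (open row1); precharges=1
Acc 4: bank0 row0 -> MISS (open row0); precharges=2
Acc 5: bank1 row0 -> MISS (open row0); precharges=3
Acc 6: bank1 row1 -> MISS (open row1); precharges=4
Acc 7: bank0 row0 -> HIT
Acc 8: bank1 row0 -> MISS (open row0); precharges=5
Acc 9: bank0 row1 -> MISS (open row1); precharges=6

Answer: 6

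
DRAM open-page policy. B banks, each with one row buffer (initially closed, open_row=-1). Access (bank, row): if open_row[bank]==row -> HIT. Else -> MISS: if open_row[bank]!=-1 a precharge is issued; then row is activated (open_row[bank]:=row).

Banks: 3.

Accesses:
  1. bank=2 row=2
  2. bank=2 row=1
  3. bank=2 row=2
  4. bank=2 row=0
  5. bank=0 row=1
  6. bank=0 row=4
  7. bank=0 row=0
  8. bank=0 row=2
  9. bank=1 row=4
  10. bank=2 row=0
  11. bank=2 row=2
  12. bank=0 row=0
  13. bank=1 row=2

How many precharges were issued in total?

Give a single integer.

Answer: 9

Derivation:
Acc 1: bank2 row2 -> MISS (open row2); precharges=0
Acc 2: bank2 row1 -> MISS (open row1); precharges=1
Acc 3: bank2 row2 -> MISS (open row2); precharges=2
Acc 4: bank2 row0 -> MISS (open row0); precharges=3
Acc 5: bank0 row1 -> MISS (open row1); precharges=3
Acc 6: bank0 row4 -> MISS (open row4); precharges=4
Acc 7: bank0 row0 -> MISS (open row0); precharges=5
Acc 8: bank0 row2 -> MISS (open row2); precharges=6
Acc 9: bank1 row4 -> MISS (open row4); precharges=6
Acc 10: bank2 row0 -> HIT
Acc 11: bank2 row2 -> MISS (open row2); precharges=7
Acc 12: bank0 row0 -> MISS (open row0); precharges=8
Acc 13: bank1 row2 -> MISS (open row2); precharges=9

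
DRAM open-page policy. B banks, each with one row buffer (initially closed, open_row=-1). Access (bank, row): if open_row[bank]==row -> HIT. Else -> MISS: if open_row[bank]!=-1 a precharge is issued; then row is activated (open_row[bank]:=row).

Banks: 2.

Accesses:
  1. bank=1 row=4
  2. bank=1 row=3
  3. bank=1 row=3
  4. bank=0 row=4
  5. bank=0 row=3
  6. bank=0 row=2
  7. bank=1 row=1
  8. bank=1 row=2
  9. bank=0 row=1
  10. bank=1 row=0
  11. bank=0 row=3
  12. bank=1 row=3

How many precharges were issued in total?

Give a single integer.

Answer: 9

Derivation:
Acc 1: bank1 row4 -> MISS (open row4); precharges=0
Acc 2: bank1 row3 -> MISS (open row3); precharges=1
Acc 3: bank1 row3 -> HIT
Acc 4: bank0 row4 -> MISS (open row4); precharges=1
Acc 5: bank0 row3 -> MISS (open row3); precharges=2
Acc 6: bank0 row2 -> MISS (open row2); precharges=3
Acc 7: bank1 row1 -> MISS (open row1); precharges=4
Acc 8: bank1 row2 -> MISS (open row2); precharges=5
Acc 9: bank0 row1 -> MISS (open row1); precharges=6
Acc 10: bank1 row0 -> MISS (open row0); precharges=7
Acc 11: bank0 row3 -> MISS (open row3); precharges=8
Acc 12: bank1 row3 -> MISS (open row3); precharges=9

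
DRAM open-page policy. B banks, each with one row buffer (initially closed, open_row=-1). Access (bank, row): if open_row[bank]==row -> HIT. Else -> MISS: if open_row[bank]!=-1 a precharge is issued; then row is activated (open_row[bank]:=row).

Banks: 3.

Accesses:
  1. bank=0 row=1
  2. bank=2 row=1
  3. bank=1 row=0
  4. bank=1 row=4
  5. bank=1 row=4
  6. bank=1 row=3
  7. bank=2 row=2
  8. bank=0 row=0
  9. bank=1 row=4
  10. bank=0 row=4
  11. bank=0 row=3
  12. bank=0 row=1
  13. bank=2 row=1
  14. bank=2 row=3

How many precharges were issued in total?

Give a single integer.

Answer: 10

Derivation:
Acc 1: bank0 row1 -> MISS (open row1); precharges=0
Acc 2: bank2 row1 -> MISS (open row1); precharges=0
Acc 3: bank1 row0 -> MISS (open row0); precharges=0
Acc 4: bank1 row4 -> MISS (open row4); precharges=1
Acc 5: bank1 row4 -> HIT
Acc 6: bank1 row3 -> MISS (open row3); precharges=2
Acc 7: bank2 row2 -> MISS (open row2); precharges=3
Acc 8: bank0 row0 -> MISS (open row0); precharges=4
Acc 9: bank1 row4 -> MISS (open row4); precharges=5
Acc 10: bank0 row4 -> MISS (open row4); precharges=6
Acc 11: bank0 row3 -> MISS (open row3); precharges=7
Acc 12: bank0 row1 -> MISS (open row1); precharges=8
Acc 13: bank2 row1 -> MISS (open row1); precharges=9
Acc 14: bank2 row3 -> MISS (open row3); precharges=10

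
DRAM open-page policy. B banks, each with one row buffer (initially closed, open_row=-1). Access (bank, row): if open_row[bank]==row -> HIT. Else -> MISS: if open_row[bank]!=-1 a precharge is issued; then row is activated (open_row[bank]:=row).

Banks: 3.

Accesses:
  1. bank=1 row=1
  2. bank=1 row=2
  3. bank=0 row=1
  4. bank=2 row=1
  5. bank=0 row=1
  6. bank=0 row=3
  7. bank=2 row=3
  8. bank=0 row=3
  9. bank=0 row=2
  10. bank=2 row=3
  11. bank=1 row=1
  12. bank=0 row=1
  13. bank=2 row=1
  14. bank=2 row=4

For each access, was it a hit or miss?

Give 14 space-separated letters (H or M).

Acc 1: bank1 row1 -> MISS (open row1); precharges=0
Acc 2: bank1 row2 -> MISS (open row2); precharges=1
Acc 3: bank0 row1 -> MISS (open row1); precharges=1
Acc 4: bank2 row1 -> MISS (open row1); precharges=1
Acc 5: bank0 row1 -> HIT
Acc 6: bank0 row3 -> MISS (open row3); precharges=2
Acc 7: bank2 row3 -> MISS (open row3); precharges=3
Acc 8: bank0 row3 -> HIT
Acc 9: bank0 row2 -> MISS (open row2); precharges=4
Acc 10: bank2 row3 -> HIT
Acc 11: bank1 row1 -> MISS (open row1); precharges=5
Acc 12: bank0 row1 -> MISS (open row1); precharges=6
Acc 13: bank2 row1 -> MISS (open row1); precharges=7
Acc 14: bank2 row4 -> MISS (open row4); precharges=8

Answer: M M M M H M M H M H M M M M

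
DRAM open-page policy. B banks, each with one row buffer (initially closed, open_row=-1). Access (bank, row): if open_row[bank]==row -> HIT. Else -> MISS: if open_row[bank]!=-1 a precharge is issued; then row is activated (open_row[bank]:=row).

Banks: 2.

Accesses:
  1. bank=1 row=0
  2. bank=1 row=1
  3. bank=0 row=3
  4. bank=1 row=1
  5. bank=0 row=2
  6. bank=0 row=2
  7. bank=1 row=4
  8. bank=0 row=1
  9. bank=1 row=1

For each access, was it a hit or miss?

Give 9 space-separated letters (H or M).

Acc 1: bank1 row0 -> MISS (open row0); precharges=0
Acc 2: bank1 row1 -> MISS (open row1); precharges=1
Acc 3: bank0 row3 -> MISS (open row3); precharges=1
Acc 4: bank1 row1 -> HIT
Acc 5: bank0 row2 -> MISS (open row2); precharges=2
Acc 6: bank0 row2 -> HIT
Acc 7: bank1 row4 -> MISS (open row4); precharges=3
Acc 8: bank0 row1 -> MISS (open row1); precharges=4
Acc 9: bank1 row1 -> MISS (open row1); precharges=5

Answer: M M M H M H M M M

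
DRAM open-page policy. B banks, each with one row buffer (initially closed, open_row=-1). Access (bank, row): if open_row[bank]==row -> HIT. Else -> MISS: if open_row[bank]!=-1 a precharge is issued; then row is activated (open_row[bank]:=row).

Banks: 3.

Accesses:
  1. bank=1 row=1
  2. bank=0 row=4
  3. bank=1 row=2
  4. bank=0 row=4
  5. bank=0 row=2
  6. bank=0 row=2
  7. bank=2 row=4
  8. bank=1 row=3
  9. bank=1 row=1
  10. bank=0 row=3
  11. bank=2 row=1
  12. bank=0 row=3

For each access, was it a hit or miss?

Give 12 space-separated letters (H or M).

Acc 1: bank1 row1 -> MISS (open row1); precharges=0
Acc 2: bank0 row4 -> MISS (open row4); precharges=0
Acc 3: bank1 row2 -> MISS (open row2); precharges=1
Acc 4: bank0 row4 -> HIT
Acc 5: bank0 row2 -> MISS (open row2); precharges=2
Acc 6: bank0 row2 -> HIT
Acc 7: bank2 row4 -> MISS (open row4); precharges=2
Acc 8: bank1 row3 -> MISS (open row3); precharges=3
Acc 9: bank1 row1 -> MISS (open row1); precharges=4
Acc 10: bank0 row3 -> MISS (open row3); precharges=5
Acc 11: bank2 row1 -> MISS (open row1); precharges=6
Acc 12: bank0 row3 -> HIT

Answer: M M M H M H M M M M M H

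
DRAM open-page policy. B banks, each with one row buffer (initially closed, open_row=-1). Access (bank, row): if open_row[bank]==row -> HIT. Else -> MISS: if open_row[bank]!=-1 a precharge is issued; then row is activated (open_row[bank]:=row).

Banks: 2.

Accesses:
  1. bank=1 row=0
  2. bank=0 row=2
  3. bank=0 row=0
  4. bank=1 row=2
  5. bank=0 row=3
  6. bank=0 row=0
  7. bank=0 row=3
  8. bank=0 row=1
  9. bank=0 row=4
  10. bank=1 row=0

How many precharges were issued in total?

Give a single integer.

Acc 1: bank1 row0 -> MISS (open row0); precharges=0
Acc 2: bank0 row2 -> MISS (open row2); precharges=0
Acc 3: bank0 row0 -> MISS (open row0); precharges=1
Acc 4: bank1 row2 -> MISS (open row2); precharges=2
Acc 5: bank0 row3 -> MISS (open row3); precharges=3
Acc 6: bank0 row0 -> MISS (open row0); precharges=4
Acc 7: bank0 row3 -> MISS (open row3); precharges=5
Acc 8: bank0 row1 -> MISS (open row1); precharges=6
Acc 9: bank0 row4 -> MISS (open row4); precharges=7
Acc 10: bank1 row0 -> MISS (open row0); precharges=8

Answer: 8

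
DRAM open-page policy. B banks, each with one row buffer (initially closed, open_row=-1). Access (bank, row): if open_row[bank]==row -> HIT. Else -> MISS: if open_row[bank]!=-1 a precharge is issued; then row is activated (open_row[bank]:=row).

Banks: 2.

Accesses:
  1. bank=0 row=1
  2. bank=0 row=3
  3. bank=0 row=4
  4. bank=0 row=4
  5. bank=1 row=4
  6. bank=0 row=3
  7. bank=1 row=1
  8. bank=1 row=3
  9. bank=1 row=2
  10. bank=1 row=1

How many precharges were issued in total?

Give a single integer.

Acc 1: bank0 row1 -> MISS (open row1); precharges=0
Acc 2: bank0 row3 -> MISS (open row3); precharges=1
Acc 3: bank0 row4 -> MISS (open row4); precharges=2
Acc 4: bank0 row4 -> HIT
Acc 5: bank1 row4 -> MISS (open row4); precharges=2
Acc 6: bank0 row3 -> MISS (open row3); precharges=3
Acc 7: bank1 row1 -> MISS (open row1); precharges=4
Acc 8: bank1 row3 -> MISS (open row3); precharges=5
Acc 9: bank1 row2 -> MISS (open row2); precharges=6
Acc 10: bank1 row1 -> MISS (open row1); precharges=7

Answer: 7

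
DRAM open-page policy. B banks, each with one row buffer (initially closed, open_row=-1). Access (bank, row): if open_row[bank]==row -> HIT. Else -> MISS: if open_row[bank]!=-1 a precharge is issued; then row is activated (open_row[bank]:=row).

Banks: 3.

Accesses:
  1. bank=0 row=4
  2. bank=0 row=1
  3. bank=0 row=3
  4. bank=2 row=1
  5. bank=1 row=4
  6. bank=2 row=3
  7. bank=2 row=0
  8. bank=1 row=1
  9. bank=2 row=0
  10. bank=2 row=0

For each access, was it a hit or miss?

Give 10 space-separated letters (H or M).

Answer: M M M M M M M M H H

Derivation:
Acc 1: bank0 row4 -> MISS (open row4); precharges=0
Acc 2: bank0 row1 -> MISS (open row1); precharges=1
Acc 3: bank0 row3 -> MISS (open row3); precharges=2
Acc 4: bank2 row1 -> MISS (open row1); precharges=2
Acc 5: bank1 row4 -> MISS (open row4); precharges=2
Acc 6: bank2 row3 -> MISS (open row3); precharges=3
Acc 7: bank2 row0 -> MISS (open row0); precharges=4
Acc 8: bank1 row1 -> MISS (open row1); precharges=5
Acc 9: bank2 row0 -> HIT
Acc 10: bank2 row0 -> HIT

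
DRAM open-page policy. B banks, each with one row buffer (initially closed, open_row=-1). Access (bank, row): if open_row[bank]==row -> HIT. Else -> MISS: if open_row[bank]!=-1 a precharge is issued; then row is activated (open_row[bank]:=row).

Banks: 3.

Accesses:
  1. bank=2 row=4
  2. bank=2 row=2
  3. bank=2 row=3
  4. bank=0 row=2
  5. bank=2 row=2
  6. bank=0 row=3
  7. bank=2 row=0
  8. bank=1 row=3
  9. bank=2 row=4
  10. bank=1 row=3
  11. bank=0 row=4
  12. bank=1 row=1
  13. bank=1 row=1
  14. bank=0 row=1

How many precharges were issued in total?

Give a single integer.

Acc 1: bank2 row4 -> MISS (open row4); precharges=0
Acc 2: bank2 row2 -> MISS (open row2); precharges=1
Acc 3: bank2 row3 -> MISS (open row3); precharges=2
Acc 4: bank0 row2 -> MISS (open row2); precharges=2
Acc 5: bank2 row2 -> MISS (open row2); precharges=3
Acc 6: bank0 row3 -> MISS (open row3); precharges=4
Acc 7: bank2 row0 -> MISS (open row0); precharges=5
Acc 8: bank1 row3 -> MISS (open row3); precharges=5
Acc 9: bank2 row4 -> MISS (open row4); precharges=6
Acc 10: bank1 row3 -> HIT
Acc 11: bank0 row4 -> MISS (open row4); precharges=7
Acc 12: bank1 row1 -> MISS (open row1); precharges=8
Acc 13: bank1 row1 -> HIT
Acc 14: bank0 row1 -> MISS (open row1); precharges=9

Answer: 9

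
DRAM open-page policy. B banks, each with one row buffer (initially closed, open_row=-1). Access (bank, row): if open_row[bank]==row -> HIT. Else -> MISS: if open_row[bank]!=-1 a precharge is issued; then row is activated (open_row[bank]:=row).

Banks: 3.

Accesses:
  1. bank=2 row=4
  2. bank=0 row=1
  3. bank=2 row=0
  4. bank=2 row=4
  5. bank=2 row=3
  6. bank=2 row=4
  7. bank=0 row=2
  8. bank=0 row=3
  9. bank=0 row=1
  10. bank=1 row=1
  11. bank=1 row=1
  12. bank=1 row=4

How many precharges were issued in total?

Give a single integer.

Acc 1: bank2 row4 -> MISS (open row4); precharges=0
Acc 2: bank0 row1 -> MISS (open row1); precharges=0
Acc 3: bank2 row0 -> MISS (open row0); precharges=1
Acc 4: bank2 row4 -> MISS (open row4); precharges=2
Acc 5: bank2 row3 -> MISS (open row3); precharges=3
Acc 6: bank2 row4 -> MISS (open row4); precharges=4
Acc 7: bank0 row2 -> MISS (open row2); precharges=5
Acc 8: bank0 row3 -> MISS (open row3); precharges=6
Acc 9: bank0 row1 -> MISS (open row1); precharges=7
Acc 10: bank1 row1 -> MISS (open row1); precharges=7
Acc 11: bank1 row1 -> HIT
Acc 12: bank1 row4 -> MISS (open row4); precharges=8

Answer: 8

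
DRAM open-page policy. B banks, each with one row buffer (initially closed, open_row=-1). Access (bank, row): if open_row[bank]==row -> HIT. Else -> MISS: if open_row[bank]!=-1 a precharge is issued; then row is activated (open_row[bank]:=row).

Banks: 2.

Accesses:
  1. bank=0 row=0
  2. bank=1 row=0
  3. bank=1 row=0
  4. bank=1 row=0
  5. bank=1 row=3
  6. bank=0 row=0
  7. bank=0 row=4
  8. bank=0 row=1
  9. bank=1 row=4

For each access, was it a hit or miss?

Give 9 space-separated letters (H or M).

Acc 1: bank0 row0 -> MISS (open row0); precharges=0
Acc 2: bank1 row0 -> MISS (open row0); precharges=0
Acc 3: bank1 row0 -> HIT
Acc 4: bank1 row0 -> HIT
Acc 5: bank1 row3 -> MISS (open row3); precharges=1
Acc 6: bank0 row0 -> HIT
Acc 7: bank0 row4 -> MISS (open row4); precharges=2
Acc 8: bank0 row1 -> MISS (open row1); precharges=3
Acc 9: bank1 row4 -> MISS (open row4); precharges=4

Answer: M M H H M H M M M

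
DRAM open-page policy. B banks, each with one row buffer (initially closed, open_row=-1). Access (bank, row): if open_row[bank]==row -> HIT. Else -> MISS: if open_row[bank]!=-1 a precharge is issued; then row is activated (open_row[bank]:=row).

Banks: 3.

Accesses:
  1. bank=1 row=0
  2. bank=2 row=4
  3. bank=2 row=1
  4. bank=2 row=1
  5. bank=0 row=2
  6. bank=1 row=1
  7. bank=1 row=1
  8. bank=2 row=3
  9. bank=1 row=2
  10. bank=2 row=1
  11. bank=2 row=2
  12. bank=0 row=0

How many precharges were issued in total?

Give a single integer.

Answer: 7

Derivation:
Acc 1: bank1 row0 -> MISS (open row0); precharges=0
Acc 2: bank2 row4 -> MISS (open row4); precharges=0
Acc 3: bank2 row1 -> MISS (open row1); precharges=1
Acc 4: bank2 row1 -> HIT
Acc 5: bank0 row2 -> MISS (open row2); precharges=1
Acc 6: bank1 row1 -> MISS (open row1); precharges=2
Acc 7: bank1 row1 -> HIT
Acc 8: bank2 row3 -> MISS (open row3); precharges=3
Acc 9: bank1 row2 -> MISS (open row2); precharges=4
Acc 10: bank2 row1 -> MISS (open row1); precharges=5
Acc 11: bank2 row2 -> MISS (open row2); precharges=6
Acc 12: bank0 row0 -> MISS (open row0); precharges=7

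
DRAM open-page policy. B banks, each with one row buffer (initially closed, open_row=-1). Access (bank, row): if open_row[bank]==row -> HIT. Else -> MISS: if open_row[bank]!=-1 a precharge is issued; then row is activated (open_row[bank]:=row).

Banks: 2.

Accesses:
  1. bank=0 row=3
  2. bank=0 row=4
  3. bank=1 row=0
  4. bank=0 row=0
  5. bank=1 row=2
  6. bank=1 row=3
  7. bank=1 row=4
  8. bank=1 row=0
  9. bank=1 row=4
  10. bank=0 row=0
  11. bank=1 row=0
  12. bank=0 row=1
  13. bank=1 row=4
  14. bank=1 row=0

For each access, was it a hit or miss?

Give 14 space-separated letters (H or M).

Answer: M M M M M M M M M H M M M M

Derivation:
Acc 1: bank0 row3 -> MISS (open row3); precharges=0
Acc 2: bank0 row4 -> MISS (open row4); precharges=1
Acc 3: bank1 row0 -> MISS (open row0); precharges=1
Acc 4: bank0 row0 -> MISS (open row0); precharges=2
Acc 5: bank1 row2 -> MISS (open row2); precharges=3
Acc 6: bank1 row3 -> MISS (open row3); precharges=4
Acc 7: bank1 row4 -> MISS (open row4); precharges=5
Acc 8: bank1 row0 -> MISS (open row0); precharges=6
Acc 9: bank1 row4 -> MISS (open row4); precharges=7
Acc 10: bank0 row0 -> HIT
Acc 11: bank1 row0 -> MISS (open row0); precharges=8
Acc 12: bank0 row1 -> MISS (open row1); precharges=9
Acc 13: bank1 row4 -> MISS (open row4); precharges=10
Acc 14: bank1 row0 -> MISS (open row0); precharges=11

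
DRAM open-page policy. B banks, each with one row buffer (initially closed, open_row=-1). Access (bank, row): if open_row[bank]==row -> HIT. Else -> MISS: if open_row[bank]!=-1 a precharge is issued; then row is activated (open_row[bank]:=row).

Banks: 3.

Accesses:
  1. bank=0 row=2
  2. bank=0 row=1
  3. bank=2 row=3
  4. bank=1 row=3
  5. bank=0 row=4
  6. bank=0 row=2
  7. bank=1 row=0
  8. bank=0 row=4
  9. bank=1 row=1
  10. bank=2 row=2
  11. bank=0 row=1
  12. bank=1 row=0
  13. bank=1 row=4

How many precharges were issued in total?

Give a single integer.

Acc 1: bank0 row2 -> MISS (open row2); precharges=0
Acc 2: bank0 row1 -> MISS (open row1); precharges=1
Acc 3: bank2 row3 -> MISS (open row3); precharges=1
Acc 4: bank1 row3 -> MISS (open row3); precharges=1
Acc 5: bank0 row4 -> MISS (open row4); precharges=2
Acc 6: bank0 row2 -> MISS (open row2); precharges=3
Acc 7: bank1 row0 -> MISS (open row0); precharges=4
Acc 8: bank0 row4 -> MISS (open row4); precharges=5
Acc 9: bank1 row1 -> MISS (open row1); precharges=6
Acc 10: bank2 row2 -> MISS (open row2); precharges=7
Acc 11: bank0 row1 -> MISS (open row1); precharges=8
Acc 12: bank1 row0 -> MISS (open row0); precharges=9
Acc 13: bank1 row4 -> MISS (open row4); precharges=10

Answer: 10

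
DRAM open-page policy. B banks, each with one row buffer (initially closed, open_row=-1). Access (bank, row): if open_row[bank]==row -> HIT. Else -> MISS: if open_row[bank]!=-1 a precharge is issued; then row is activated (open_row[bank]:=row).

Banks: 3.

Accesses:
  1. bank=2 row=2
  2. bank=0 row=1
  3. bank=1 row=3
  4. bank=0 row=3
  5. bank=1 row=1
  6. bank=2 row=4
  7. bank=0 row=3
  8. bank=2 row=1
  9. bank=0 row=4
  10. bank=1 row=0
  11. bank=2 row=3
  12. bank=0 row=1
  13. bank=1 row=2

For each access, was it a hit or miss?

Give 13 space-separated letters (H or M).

Answer: M M M M M M H M M M M M M

Derivation:
Acc 1: bank2 row2 -> MISS (open row2); precharges=0
Acc 2: bank0 row1 -> MISS (open row1); precharges=0
Acc 3: bank1 row3 -> MISS (open row3); precharges=0
Acc 4: bank0 row3 -> MISS (open row3); precharges=1
Acc 5: bank1 row1 -> MISS (open row1); precharges=2
Acc 6: bank2 row4 -> MISS (open row4); precharges=3
Acc 7: bank0 row3 -> HIT
Acc 8: bank2 row1 -> MISS (open row1); precharges=4
Acc 9: bank0 row4 -> MISS (open row4); precharges=5
Acc 10: bank1 row0 -> MISS (open row0); precharges=6
Acc 11: bank2 row3 -> MISS (open row3); precharges=7
Acc 12: bank0 row1 -> MISS (open row1); precharges=8
Acc 13: bank1 row2 -> MISS (open row2); precharges=9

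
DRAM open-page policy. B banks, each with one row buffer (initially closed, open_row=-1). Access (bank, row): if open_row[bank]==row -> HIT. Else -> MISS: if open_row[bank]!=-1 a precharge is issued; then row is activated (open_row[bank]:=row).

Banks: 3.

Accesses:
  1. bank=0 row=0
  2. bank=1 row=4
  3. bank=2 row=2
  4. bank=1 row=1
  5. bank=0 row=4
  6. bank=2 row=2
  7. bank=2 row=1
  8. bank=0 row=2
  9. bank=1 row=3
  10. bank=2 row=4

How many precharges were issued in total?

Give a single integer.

Answer: 6

Derivation:
Acc 1: bank0 row0 -> MISS (open row0); precharges=0
Acc 2: bank1 row4 -> MISS (open row4); precharges=0
Acc 3: bank2 row2 -> MISS (open row2); precharges=0
Acc 4: bank1 row1 -> MISS (open row1); precharges=1
Acc 5: bank0 row4 -> MISS (open row4); precharges=2
Acc 6: bank2 row2 -> HIT
Acc 7: bank2 row1 -> MISS (open row1); precharges=3
Acc 8: bank0 row2 -> MISS (open row2); precharges=4
Acc 9: bank1 row3 -> MISS (open row3); precharges=5
Acc 10: bank2 row4 -> MISS (open row4); precharges=6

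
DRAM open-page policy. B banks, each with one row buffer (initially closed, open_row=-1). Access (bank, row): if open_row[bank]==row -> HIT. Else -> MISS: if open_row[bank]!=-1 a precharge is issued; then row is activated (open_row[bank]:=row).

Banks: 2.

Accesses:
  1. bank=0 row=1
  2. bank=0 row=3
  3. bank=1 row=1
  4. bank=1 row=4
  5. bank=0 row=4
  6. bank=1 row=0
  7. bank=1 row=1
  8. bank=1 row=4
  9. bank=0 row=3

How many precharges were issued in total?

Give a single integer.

Answer: 7

Derivation:
Acc 1: bank0 row1 -> MISS (open row1); precharges=0
Acc 2: bank0 row3 -> MISS (open row3); precharges=1
Acc 3: bank1 row1 -> MISS (open row1); precharges=1
Acc 4: bank1 row4 -> MISS (open row4); precharges=2
Acc 5: bank0 row4 -> MISS (open row4); precharges=3
Acc 6: bank1 row0 -> MISS (open row0); precharges=4
Acc 7: bank1 row1 -> MISS (open row1); precharges=5
Acc 8: bank1 row4 -> MISS (open row4); precharges=6
Acc 9: bank0 row3 -> MISS (open row3); precharges=7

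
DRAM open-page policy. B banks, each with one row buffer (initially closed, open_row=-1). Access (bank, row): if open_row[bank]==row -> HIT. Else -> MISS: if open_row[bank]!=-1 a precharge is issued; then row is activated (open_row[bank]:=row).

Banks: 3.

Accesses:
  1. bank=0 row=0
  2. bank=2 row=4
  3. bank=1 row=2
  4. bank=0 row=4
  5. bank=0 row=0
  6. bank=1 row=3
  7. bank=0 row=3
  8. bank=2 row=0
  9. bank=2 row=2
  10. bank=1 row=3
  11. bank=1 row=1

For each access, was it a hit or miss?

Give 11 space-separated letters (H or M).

Acc 1: bank0 row0 -> MISS (open row0); precharges=0
Acc 2: bank2 row4 -> MISS (open row4); precharges=0
Acc 3: bank1 row2 -> MISS (open row2); precharges=0
Acc 4: bank0 row4 -> MISS (open row4); precharges=1
Acc 5: bank0 row0 -> MISS (open row0); precharges=2
Acc 6: bank1 row3 -> MISS (open row3); precharges=3
Acc 7: bank0 row3 -> MISS (open row3); precharges=4
Acc 8: bank2 row0 -> MISS (open row0); precharges=5
Acc 9: bank2 row2 -> MISS (open row2); precharges=6
Acc 10: bank1 row3 -> HIT
Acc 11: bank1 row1 -> MISS (open row1); precharges=7

Answer: M M M M M M M M M H M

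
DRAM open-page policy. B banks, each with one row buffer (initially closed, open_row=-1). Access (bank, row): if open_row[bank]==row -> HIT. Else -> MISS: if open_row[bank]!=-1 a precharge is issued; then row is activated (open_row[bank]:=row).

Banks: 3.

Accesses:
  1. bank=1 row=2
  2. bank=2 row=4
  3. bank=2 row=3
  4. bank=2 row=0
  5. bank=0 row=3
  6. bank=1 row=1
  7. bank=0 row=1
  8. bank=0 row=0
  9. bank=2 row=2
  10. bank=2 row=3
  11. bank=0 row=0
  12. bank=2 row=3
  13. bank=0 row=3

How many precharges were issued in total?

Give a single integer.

Answer: 8

Derivation:
Acc 1: bank1 row2 -> MISS (open row2); precharges=0
Acc 2: bank2 row4 -> MISS (open row4); precharges=0
Acc 3: bank2 row3 -> MISS (open row3); precharges=1
Acc 4: bank2 row0 -> MISS (open row0); precharges=2
Acc 5: bank0 row3 -> MISS (open row3); precharges=2
Acc 6: bank1 row1 -> MISS (open row1); precharges=3
Acc 7: bank0 row1 -> MISS (open row1); precharges=4
Acc 8: bank0 row0 -> MISS (open row0); precharges=5
Acc 9: bank2 row2 -> MISS (open row2); precharges=6
Acc 10: bank2 row3 -> MISS (open row3); precharges=7
Acc 11: bank0 row0 -> HIT
Acc 12: bank2 row3 -> HIT
Acc 13: bank0 row3 -> MISS (open row3); precharges=8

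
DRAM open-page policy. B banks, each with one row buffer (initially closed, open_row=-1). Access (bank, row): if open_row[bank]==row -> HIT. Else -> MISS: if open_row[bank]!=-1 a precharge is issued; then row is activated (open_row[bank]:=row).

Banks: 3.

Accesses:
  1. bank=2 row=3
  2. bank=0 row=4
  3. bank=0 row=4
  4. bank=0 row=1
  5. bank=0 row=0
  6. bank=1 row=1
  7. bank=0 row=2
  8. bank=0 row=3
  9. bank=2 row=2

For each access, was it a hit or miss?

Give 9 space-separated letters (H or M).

Answer: M M H M M M M M M

Derivation:
Acc 1: bank2 row3 -> MISS (open row3); precharges=0
Acc 2: bank0 row4 -> MISS (open row4); precharges=0
Acc 3: bank0 row4 -> HIT
Acc 4: bank0 row1 -> MISS (open row1); precharges=1
Acc 5: bank0 row0 -> MISS (open row0); precharges=2
Acc 6: bank1 row1 -> MISS (open row1); precharges=2
Acc 7: bank0 row2 -> MISS (open row2); precharges=3
Acc 8: bank0 row3 -> MISS (open row3); precharges=4
Acc 9: bank2 row2 -> MISS (open row2); precharges=5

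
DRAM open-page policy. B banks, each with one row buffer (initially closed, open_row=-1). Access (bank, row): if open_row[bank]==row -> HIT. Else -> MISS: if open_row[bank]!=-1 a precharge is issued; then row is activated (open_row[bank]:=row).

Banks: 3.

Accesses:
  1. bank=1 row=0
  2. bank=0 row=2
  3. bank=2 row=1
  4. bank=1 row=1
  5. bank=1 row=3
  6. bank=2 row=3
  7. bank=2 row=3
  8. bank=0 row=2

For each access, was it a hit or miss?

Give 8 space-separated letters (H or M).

Acc 1: bank1 row0 -> MISS (open row0); precharges=0
Acc 2: bank0 row2 -> MISS (open row2); precharges=0
Acc 3: bank2 row1 -> MISS (open row1); precharges=0
Acc 4: bank1 row1 -> MISS (open row1); precharges=1
Acc 5: bank1 row3 -> MISS (open row3); precharges=2
Acc 6: bank2 row3 -> MISS (open row3); precharges=3
Acc 7: bank2 row3 -> HIT
Acc 8: bank0 row2 -> HIT

Answer: M M M M M M H H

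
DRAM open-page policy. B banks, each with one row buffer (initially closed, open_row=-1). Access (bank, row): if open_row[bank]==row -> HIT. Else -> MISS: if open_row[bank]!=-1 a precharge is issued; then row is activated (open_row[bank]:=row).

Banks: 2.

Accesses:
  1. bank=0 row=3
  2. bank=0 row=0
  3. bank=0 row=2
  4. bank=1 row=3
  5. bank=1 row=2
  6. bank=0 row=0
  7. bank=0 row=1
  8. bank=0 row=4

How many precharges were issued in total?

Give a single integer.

Acc 1: bank0 row3 -> MISS (open row3); precharges=0
Acc 2: bank0 row0 -> MISS (open row0); precharges=1
Acc 3: bank0 row2 -> MISS (open row2); precharges=2
Acc 4: bank1 row3 -> MISS (open row3); precharges=2
Acc 5: bank1 row2 -> MISS (open row2); precharges=3
Acc 6: bank0 row0 -> MISS (open row0); precharges=4
Acc 7: bank0 row1 -> MISS (open row1); precharges=5
Acc 8: bank0 row4 -> MISS (open row4); precharges=6

Answer: 6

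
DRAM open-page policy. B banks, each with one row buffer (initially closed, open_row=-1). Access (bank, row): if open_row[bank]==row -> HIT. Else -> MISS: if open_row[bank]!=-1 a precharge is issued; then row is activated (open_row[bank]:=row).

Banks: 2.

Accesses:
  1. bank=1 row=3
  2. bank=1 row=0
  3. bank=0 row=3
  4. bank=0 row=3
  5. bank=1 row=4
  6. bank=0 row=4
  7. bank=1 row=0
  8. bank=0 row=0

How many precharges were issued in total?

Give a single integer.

Acc 1: bank1 row3 -> MISS (open row3); precharges=0
Acc 2: bank1 row0 -> MISS (open row0); precharges=1
Acc 3: bank0 row3 -> MISS (open row3); precharges=1
Acc 4: bank0 row3 -> HIT
Acc 5: bank1 row4 -> MISS (open row4); precharges=2
Acc 6: bank0 row4 -> MISS (open row4); precharges=3
Acc 7: bank1 row0 -> MISS (open row0); precharges=4
Acc 8: bank0 row0 -> MISS (open row0); precharges=5

Answer: 5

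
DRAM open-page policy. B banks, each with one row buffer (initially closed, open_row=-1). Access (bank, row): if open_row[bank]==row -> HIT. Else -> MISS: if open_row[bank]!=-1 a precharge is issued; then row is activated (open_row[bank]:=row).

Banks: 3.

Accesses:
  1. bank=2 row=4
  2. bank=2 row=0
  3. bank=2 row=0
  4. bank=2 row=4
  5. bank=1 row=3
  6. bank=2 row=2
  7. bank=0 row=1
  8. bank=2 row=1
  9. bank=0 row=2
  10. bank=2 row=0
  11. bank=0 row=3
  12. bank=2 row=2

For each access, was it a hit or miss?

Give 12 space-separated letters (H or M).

Acc 1: bank2 row4 -> MISS (open row4); precharges=0
Acc 2: bank2 row0 -> MISS (open row0); precharges=1
Acc 3: bank2 row0 -> HIT
Acc 4: bank2 row4 -> MISS (open row4); precharges=2
Acc 5: bank1 row3 -> MISS (open row3); precharges=2
Acc 6: bank2 row2 -> MISS (open row2); precharges=3
Acc 7: bank0 row1 -> MISS (open row1); precharges=3
Acc 8: bank2 row1 -> MISS (open row1); precharges=4
Acc 9: bank0 row2 -> MISS (open row2); precharges=5
Acc 10: bank2 row0 -> MISS (open row0); precharges=6
Acc 11: bank0 row3 -> MISS (open row3); precharges=7
Acc 12: bank2 row2 -> MISS (open row2); precharges=8

Answer: M M H M M M M M M M M M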